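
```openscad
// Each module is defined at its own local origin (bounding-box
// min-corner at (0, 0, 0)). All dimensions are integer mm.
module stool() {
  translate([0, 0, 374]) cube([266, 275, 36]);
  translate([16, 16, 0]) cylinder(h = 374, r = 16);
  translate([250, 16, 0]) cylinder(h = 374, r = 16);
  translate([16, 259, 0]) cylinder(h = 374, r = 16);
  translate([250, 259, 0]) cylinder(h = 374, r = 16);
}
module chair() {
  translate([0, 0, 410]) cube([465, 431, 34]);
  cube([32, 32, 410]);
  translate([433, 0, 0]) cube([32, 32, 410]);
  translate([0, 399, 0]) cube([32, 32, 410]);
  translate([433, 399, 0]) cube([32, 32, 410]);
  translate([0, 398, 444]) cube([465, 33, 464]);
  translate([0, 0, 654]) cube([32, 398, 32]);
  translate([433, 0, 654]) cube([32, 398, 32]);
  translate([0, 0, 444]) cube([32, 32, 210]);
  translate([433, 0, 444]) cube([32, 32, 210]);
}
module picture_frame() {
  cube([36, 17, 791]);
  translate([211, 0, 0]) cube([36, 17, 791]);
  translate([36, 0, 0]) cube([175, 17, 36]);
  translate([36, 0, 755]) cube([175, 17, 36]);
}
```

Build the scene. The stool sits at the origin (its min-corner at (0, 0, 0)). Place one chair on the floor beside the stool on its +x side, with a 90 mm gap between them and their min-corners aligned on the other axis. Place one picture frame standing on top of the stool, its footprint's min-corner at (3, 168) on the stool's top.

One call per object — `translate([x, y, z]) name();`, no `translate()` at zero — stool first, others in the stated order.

stool();
translate([356, 0, 0]) chair();
translate([3, 168, 410]) picture_frame();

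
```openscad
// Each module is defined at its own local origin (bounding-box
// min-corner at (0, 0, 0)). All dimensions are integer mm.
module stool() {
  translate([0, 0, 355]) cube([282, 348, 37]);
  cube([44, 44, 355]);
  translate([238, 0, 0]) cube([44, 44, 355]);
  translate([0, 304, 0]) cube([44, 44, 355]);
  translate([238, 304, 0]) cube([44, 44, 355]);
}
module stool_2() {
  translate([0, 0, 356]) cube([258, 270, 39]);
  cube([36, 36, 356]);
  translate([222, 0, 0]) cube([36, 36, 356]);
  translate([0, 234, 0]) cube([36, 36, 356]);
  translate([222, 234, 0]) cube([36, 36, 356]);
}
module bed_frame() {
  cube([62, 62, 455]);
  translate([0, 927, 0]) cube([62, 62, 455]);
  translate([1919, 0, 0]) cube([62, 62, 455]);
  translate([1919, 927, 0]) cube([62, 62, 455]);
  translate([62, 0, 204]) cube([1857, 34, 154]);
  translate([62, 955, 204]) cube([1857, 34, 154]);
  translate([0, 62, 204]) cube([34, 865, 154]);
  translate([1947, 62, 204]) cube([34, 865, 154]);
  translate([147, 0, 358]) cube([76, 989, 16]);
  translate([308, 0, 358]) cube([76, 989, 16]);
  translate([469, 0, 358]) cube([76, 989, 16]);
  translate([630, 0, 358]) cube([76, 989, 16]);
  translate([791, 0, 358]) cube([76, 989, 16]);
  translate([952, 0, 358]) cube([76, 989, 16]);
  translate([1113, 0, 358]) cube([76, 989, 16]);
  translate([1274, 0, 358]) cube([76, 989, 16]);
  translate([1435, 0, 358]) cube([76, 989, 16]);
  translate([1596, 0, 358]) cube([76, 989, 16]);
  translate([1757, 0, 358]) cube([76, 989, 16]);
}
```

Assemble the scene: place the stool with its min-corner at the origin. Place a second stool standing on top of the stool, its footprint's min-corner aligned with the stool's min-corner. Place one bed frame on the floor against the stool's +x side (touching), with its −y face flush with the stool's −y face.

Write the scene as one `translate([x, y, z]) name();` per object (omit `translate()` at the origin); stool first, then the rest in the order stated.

stool();
translate([0, 0, 392]) stool_2();
translate([282, 0, 0]) bed_frame();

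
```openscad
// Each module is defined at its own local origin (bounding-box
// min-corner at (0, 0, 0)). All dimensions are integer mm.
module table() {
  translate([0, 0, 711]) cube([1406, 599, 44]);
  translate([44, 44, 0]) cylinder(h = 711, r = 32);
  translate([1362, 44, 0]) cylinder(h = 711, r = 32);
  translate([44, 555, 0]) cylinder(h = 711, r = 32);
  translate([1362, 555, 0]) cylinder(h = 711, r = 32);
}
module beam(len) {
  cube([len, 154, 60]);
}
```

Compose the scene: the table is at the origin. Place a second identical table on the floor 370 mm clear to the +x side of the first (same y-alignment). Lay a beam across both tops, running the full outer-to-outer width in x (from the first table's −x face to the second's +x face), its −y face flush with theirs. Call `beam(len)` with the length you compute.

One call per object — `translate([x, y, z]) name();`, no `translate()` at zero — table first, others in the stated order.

table();
translate([1776, 0, 0]) table();
translate([0, 0, 755]) beam(3182);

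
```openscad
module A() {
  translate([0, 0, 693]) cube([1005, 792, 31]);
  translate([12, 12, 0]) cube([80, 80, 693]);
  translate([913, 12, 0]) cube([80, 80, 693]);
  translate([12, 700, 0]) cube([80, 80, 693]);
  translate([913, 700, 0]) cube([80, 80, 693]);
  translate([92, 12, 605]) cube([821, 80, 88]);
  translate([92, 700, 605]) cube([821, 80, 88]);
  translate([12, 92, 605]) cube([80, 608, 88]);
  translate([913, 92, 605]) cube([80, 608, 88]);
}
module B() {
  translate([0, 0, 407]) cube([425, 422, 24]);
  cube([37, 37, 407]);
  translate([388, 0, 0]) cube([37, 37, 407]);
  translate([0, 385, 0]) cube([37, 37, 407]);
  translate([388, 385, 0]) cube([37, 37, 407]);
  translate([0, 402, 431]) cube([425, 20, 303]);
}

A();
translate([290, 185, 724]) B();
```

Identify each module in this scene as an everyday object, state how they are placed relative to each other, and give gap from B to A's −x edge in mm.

The chair's min-x is at 290; the table's min-x is 0; gap = 290 mm.

A is a table. B is a chair. The chair is on top of the table, centred. The gap from the chair to the table's −x edge is 290 mm.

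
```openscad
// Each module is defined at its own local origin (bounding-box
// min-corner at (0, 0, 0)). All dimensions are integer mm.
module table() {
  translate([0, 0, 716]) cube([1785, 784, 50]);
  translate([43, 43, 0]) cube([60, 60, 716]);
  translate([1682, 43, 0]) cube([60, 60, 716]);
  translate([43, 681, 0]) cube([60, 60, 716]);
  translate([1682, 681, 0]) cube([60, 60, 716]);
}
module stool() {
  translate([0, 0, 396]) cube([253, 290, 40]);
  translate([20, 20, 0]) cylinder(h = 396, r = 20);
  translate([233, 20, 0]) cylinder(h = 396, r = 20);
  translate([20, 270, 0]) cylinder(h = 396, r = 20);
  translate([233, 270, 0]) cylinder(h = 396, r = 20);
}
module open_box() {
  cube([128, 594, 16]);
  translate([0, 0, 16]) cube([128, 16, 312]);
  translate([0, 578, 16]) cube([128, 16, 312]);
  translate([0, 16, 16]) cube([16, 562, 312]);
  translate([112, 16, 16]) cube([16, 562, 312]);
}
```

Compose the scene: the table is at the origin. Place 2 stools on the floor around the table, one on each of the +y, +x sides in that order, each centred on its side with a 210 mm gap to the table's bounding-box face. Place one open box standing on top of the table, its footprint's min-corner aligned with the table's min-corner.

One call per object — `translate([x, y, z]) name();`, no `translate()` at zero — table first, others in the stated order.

table();
translate([766, 994, 0]) stool();
translate([1995, 247, 0]) stool();
translate([0, 0, 766]) open_box();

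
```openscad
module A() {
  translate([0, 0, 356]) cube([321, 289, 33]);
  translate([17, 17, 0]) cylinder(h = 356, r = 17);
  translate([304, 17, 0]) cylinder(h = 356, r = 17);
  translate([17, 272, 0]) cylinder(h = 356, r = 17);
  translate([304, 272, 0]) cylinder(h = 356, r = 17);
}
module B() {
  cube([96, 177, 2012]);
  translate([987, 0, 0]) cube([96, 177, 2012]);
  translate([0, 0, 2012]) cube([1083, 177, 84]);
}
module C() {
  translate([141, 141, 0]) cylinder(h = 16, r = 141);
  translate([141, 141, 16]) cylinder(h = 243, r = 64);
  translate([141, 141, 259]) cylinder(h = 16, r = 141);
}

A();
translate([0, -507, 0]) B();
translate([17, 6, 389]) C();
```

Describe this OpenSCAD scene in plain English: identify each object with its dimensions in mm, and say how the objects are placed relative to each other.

A is a four-legged stool. The seat is 321×289 mm, 33 mm thick, top at z = 389 mm. It stands on four round legs, each 34 mm in diameter, from z = 0 to the seat underside, each leg's axis is inset half a diameter from the nearest pair of seat edges (so the leg's bounding box is flush with the corner).

B is a door frame. The clear opening is 891 mm wide and 2012 mm high. Two 96 mm wide jambs, 177 mm deep, stand either side of the opening from the floor to the top of the opening. A 84 mm thick head sits across the top of both jambs, spanning the full outside width of the frame.

C is a spool: two coaxial disc flanges of radius 141 mm and thickness 16 mm, joined by a core cylinder of radius 64 mm and height 243 mm. The lower flange rests on z = 0 and the three cylinders share a vertical axis.

The door frame is on the floor beside the stool on its −y side. The spool is on top of the stool.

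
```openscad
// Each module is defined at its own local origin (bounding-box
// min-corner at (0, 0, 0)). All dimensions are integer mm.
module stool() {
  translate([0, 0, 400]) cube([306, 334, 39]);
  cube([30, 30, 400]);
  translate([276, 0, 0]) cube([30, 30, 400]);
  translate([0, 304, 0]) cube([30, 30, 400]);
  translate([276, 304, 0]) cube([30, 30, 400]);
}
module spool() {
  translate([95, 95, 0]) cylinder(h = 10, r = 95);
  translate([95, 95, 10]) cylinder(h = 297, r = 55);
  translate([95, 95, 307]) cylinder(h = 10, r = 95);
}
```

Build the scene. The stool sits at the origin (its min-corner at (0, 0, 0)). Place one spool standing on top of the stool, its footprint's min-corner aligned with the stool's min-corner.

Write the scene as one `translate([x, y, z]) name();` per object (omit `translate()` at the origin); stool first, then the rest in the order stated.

stool();
translate([0, 0, 439]) spool();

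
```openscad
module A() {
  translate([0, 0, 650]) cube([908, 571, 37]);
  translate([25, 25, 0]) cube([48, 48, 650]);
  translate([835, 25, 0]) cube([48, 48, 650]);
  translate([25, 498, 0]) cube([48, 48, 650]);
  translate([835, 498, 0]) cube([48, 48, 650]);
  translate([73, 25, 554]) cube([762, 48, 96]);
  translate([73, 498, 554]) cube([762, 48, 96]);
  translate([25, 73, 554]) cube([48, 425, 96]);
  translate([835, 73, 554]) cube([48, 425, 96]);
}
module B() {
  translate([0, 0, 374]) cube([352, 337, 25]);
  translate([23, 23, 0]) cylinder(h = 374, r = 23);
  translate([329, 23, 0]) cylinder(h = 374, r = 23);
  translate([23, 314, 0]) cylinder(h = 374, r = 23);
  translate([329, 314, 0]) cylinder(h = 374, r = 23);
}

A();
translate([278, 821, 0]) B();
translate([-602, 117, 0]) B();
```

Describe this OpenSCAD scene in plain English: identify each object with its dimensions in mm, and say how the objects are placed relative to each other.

A is a rectangular dining table. The top is 908×571×37 mm with its upper surface at z = 687 mm. It stands on four 48×48 mm square legs, each inset 25 mm from the nearest pair of top edges, running from the floor to the underside of the top. Four apron rails, 48 mm thick and 96 mm tall, run between adjacent legs with their top edges flush with the underside of the top and their outer faces flush with the legs' outer faces.

B is a simple wooden stool: a rectangular seat 352 mm (x) by 337 mm (y), 25 mm thick, top face at z = 399 mm, on four round legs, each 46 mm in diameter. The legs rest on z = 0, each leg's axis is inset half a diameter from the nearest pair of seat edges (so the leg's bounding box is flush with the corner).

Two stools sit around the table at the +y, −x sides.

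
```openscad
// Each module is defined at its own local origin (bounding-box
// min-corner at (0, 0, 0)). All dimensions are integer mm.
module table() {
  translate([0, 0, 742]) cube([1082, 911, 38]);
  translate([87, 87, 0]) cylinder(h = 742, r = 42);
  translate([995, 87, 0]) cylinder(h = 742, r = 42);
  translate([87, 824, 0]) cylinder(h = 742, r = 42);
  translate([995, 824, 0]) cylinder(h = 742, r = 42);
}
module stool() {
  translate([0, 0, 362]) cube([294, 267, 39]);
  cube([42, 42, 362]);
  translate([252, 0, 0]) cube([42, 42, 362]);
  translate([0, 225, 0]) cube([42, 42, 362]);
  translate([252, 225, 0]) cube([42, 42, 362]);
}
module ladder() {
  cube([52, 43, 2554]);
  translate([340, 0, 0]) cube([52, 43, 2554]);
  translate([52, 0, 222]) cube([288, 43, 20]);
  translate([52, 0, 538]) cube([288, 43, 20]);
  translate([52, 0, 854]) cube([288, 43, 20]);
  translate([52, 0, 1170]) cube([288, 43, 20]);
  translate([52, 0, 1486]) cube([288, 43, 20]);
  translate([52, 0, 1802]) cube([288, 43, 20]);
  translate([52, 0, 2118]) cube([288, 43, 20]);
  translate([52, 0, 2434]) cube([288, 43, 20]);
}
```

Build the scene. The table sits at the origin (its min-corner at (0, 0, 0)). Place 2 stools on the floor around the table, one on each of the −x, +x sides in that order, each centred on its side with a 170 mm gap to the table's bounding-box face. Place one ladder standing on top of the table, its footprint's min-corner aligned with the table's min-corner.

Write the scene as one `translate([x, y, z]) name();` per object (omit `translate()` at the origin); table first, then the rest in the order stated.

table();
translate([-464, 322, 0]) stool();
translate([1252, 322, 0]) stool();
translate([0, 0, 780]) ladder();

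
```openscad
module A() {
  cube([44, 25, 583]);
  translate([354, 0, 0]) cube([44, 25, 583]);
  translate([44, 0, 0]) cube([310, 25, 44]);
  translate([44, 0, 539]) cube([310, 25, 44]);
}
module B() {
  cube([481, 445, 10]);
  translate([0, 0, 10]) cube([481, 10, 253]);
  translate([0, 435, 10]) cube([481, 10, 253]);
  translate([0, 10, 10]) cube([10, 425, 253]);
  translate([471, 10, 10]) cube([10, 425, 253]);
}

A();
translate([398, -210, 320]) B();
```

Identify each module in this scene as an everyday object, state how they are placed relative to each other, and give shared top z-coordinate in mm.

A is a picture frame. B is an open box. The open box is beside the picture frame with their tops flush at z = 583. The shared top z-coordinate is 583 mm.

Both tops at z = 583 mm.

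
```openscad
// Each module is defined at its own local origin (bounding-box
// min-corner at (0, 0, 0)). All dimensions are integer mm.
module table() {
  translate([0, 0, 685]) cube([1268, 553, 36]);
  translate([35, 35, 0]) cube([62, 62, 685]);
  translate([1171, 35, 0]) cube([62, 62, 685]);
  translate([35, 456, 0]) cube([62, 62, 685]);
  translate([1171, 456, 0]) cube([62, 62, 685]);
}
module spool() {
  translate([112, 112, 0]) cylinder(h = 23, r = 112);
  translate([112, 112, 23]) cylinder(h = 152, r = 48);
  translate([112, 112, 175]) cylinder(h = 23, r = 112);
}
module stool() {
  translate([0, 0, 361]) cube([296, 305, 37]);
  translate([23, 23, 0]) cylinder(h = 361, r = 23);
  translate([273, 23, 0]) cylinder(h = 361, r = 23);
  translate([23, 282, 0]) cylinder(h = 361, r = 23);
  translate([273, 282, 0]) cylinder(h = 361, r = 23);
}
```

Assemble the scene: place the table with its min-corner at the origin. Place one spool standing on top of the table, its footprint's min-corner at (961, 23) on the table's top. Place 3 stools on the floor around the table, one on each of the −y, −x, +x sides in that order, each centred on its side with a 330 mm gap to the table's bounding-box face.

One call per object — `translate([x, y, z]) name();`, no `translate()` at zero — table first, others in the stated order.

table();
translate([961, 23, 721]) spool();
translate([486, -635, 0]) stool();
translate([-626, 124, 0]) stool();
translate([1598, 124, 0]) stool();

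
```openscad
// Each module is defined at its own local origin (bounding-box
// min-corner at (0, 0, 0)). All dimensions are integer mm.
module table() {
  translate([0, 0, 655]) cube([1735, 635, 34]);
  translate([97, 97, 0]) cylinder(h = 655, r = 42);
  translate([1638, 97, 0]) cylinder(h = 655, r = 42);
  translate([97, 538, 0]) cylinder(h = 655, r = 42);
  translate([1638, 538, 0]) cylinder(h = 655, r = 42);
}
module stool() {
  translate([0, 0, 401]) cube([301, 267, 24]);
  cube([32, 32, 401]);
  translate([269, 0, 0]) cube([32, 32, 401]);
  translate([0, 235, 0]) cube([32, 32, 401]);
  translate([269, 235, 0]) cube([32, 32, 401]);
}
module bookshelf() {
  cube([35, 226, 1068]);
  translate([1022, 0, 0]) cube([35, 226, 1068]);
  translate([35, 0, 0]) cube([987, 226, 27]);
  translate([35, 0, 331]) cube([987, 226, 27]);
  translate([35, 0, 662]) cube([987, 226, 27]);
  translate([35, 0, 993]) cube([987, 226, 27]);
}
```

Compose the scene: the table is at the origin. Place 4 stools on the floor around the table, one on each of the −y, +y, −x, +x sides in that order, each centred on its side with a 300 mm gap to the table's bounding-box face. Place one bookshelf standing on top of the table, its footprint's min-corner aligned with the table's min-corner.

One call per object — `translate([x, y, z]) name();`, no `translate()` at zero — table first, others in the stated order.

table();
translate([717, -567, 0]) stool();
translate([717, 935, 0]) stool();
translate([-601, 184, 0]) stool();
translate([2035, 184, 0]) stool();
translate([0, 0, 689]) bookshelf();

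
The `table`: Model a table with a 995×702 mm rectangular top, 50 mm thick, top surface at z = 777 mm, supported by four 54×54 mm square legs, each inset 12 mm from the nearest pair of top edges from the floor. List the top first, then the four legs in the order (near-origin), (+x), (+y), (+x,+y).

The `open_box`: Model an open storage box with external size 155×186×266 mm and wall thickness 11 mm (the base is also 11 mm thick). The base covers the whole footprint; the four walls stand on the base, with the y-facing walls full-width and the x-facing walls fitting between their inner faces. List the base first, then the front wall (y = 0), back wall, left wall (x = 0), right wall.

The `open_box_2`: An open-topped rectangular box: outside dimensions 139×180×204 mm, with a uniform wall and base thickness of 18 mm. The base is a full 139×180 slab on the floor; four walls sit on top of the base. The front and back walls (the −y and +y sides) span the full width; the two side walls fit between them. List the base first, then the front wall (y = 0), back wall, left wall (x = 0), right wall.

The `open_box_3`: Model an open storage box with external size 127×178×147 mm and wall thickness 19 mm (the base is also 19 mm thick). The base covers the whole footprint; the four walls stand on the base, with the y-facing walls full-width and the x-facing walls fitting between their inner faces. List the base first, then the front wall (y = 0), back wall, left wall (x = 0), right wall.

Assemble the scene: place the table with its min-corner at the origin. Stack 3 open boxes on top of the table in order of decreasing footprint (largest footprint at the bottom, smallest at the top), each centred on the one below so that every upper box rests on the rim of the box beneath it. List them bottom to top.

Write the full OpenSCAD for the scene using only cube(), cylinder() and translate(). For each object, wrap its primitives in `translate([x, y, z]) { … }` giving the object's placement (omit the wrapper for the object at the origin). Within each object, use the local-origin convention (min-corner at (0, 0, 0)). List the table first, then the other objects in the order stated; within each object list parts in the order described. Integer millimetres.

translate([0, 0, 727]) cube([995, 702, 50]);
translate([12, 12, 0]) cube([54, 54, 727]);
translate([929, 12, 0]) cube([54, 54, 727]);
translate([12, 636, 0]) cube([54, 54, 727]);
translate([929, 636, 0]) cube([54, 54, 727]);
translate([420, 258, 777]) {
  cube([155, 186, 11]);
  translate([0, 0, 11]) cube([155, 11, 255]);
  translate([0, 175, 11]) cube([155, 11, 255]);
  translate([0, 11, 11]) cube([11, 164, 255]);
  translate([144, 11, 11]) cube([11, 164, 255]);
}
translate([428, 261, 1043]) {
  cube([139, 180, 18]);
  translate([0, 0, 18]) cube([139, 18, 186]);
  translate([0, 162, 18]) cube([139, 18, 186]);
  translate([0, 18, 18]) cube([18, 144, 186]);
  translate([121, 18, 18]) cube([18, 144, 186]);
}
translate([434, 262, 1247]) {
  cube([127, 178, 19]);
  translate([0, 0, 19]) cube([127, 19, 128]);
  translate([0, 159, 19]) cube([127, 19, 128]);
  translate([0, 19, 19]) cube([19, 140, 128]);
  translate([108, 19, 19]) cube([19, 140, 128]);
}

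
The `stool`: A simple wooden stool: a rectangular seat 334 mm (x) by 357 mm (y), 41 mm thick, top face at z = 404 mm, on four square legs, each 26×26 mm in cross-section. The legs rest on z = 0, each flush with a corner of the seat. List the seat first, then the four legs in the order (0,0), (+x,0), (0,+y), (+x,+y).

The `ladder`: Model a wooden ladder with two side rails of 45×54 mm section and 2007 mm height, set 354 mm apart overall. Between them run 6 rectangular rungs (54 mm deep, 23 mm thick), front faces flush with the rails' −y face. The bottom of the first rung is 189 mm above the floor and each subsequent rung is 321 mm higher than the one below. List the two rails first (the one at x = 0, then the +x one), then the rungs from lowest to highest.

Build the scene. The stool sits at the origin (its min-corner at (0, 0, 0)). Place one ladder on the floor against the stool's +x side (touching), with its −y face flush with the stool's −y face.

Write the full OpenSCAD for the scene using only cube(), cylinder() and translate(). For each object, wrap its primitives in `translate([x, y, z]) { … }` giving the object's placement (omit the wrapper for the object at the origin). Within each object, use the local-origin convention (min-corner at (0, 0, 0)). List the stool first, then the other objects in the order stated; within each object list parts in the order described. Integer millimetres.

translate([0, 0, 363]) cube([334, 357, 41]);
cube([26, 26, 363]);
translate([308, 0, 0]) cube([26, 26, 363]);
translate([0, 331, 0]) cube([26, 26, 363]);
translate([308, 331, 0]) cube([26, 26, 363]);
translate([334, 0, 0]) {
  cube([45, 54, 2007]);
  translate([309, 0, 0]) cube([45, 54, 2007]);
  translate([45, 0, 189]) cube([264, 54, 23]);
  translate([45, 0, 510]) cube([264, 54, 23]);
  translate([45, 0, 831]) cube([264, 54, 23]);
  translate([45, 0, 1152]) cube([264, 54, 23]);
  translate([45, 0, 1473]) cube([264, 54, 23]);
  translate([45, 0, 1794]) cube([264, 54, 23]);
}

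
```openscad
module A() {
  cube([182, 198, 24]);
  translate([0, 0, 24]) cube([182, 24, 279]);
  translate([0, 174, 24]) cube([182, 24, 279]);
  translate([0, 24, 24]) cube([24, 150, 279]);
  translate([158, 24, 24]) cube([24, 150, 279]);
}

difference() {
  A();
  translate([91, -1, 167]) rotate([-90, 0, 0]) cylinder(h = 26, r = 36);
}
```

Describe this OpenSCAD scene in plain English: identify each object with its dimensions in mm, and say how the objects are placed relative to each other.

A is an open storage box with external size 182×198×303 mm and wall thickness 24 mm (the base is also 24 mm thick). The base covers the whole footprint; the four walls stand on the base, with the y-facing walls full-width and the x-facing walls fitting between their inner faces.

The open box has a circular hole of radius 36 mm through its front wall, centred at (x = 91, z = 167).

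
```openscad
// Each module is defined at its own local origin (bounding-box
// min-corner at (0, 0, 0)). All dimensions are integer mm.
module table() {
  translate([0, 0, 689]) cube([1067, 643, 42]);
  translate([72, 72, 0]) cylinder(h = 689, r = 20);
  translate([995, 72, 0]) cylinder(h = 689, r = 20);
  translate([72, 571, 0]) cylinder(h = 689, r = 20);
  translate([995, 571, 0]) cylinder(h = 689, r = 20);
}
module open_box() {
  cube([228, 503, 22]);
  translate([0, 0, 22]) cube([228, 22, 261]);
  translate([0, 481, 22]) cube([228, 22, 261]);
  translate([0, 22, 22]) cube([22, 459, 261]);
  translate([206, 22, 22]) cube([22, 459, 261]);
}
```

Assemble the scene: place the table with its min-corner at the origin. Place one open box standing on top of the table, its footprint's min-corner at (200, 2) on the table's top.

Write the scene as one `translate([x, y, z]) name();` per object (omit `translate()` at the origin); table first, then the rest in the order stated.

table();
translate([200, 2, 731]) open_box();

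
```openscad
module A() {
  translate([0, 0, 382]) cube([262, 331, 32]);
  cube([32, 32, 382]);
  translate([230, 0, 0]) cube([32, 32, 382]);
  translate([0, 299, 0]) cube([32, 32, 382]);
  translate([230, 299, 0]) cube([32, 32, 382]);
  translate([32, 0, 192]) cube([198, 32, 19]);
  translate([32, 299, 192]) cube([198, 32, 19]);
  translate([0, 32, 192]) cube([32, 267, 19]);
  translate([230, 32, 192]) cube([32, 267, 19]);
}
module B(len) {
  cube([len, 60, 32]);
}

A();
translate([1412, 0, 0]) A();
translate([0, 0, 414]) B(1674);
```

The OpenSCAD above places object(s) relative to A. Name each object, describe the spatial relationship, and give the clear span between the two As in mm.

Second stool starts at x = 1412; first ends at x = 262; clear span = 1412 − 262 = 1150 mm.

A is a stool. B is a beam. A beam spans the tops of two stools. The clear span between the two stools is 1150 mm.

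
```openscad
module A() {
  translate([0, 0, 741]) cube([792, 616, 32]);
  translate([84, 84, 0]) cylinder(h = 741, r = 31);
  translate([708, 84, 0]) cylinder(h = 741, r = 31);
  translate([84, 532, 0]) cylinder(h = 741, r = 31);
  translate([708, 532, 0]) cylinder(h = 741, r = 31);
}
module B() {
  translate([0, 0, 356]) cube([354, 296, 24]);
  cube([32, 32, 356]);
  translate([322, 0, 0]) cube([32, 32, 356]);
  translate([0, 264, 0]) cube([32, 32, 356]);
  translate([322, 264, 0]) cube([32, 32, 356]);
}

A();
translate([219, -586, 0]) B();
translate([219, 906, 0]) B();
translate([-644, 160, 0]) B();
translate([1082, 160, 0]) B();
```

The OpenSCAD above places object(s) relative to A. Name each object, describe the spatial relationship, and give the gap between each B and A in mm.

A is a table. B is a stool. Four stools sit around the table at the −y, +y, −x, +x sides. The gap between each stool and the table is 290 mm.

Each stool's nearest face is 290 mm from the table's bounding box.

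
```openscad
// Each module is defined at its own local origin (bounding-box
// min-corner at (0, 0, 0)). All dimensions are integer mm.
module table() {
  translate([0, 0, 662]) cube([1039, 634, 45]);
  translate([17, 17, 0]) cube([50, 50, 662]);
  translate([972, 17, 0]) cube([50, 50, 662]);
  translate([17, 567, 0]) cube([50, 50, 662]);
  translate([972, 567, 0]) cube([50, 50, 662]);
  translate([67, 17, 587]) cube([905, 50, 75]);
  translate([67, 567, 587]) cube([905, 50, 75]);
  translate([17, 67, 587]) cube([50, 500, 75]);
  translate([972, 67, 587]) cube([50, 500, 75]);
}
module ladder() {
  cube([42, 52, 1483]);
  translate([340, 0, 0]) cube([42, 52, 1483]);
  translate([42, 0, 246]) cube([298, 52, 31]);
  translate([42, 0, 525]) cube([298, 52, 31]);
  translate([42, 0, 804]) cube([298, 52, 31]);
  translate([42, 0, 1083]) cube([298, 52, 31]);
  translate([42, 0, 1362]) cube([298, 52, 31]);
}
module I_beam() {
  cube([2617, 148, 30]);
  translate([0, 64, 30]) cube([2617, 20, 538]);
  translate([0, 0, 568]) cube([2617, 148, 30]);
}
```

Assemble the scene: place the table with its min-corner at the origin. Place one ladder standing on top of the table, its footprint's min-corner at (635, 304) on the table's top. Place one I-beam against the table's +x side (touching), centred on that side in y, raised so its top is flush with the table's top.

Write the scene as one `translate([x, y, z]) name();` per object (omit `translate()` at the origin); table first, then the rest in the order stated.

table();
translate([635, 304, 707]) ladder();
translate([1039, 243, 109]) I_beam();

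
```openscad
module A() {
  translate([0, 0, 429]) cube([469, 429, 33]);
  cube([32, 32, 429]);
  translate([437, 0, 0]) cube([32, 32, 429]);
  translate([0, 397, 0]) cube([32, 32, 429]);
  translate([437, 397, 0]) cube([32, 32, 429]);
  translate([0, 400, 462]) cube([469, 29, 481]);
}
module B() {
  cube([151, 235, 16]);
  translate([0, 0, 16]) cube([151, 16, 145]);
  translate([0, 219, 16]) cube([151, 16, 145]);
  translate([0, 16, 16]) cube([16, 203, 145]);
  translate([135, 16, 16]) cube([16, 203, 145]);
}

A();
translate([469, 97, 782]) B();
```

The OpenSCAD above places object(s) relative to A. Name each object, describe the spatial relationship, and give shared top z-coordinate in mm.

A is a chair. B is an open box. The open box is beside the chair with their tops flush at z = 943. The shared top z-coordinate is 943 mm.

Both tops at z = 943 mm.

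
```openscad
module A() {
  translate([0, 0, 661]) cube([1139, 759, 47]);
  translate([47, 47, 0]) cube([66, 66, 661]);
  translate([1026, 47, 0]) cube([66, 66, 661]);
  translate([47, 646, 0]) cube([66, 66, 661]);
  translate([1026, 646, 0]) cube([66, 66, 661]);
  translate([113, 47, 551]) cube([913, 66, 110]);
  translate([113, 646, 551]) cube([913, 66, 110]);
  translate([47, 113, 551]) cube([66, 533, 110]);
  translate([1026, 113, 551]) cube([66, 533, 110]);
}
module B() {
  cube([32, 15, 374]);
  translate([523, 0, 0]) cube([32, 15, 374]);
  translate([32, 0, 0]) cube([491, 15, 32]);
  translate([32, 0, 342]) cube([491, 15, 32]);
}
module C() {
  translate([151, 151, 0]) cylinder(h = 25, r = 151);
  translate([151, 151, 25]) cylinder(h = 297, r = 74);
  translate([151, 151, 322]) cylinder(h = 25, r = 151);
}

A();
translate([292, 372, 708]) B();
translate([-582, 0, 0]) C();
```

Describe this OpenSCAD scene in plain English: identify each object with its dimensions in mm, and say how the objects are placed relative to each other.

A is a rectangular dining table. The top is 1139×759×47 mm with its upper surface at z = 708 mm. It stands on four 66×66 mm square legs, each inset 47 mm from the nearest pair of top edges, running from the floor to the underside of the top. Four apron rails, 66 mm thick and 110 mm tall, run between adjacent legs with their top edges flush with the underside of the top and their outer faces flush with the legs' outer faces.

B is a picture frame with a 491×310 mm rectangular opening (x by z) and a uniform 32 mm border on every side. Frame depth is 15 mm along y. It is built from two vertical stiles running the full outside height and two horizontal rails spanning the gap between the stiles.

C is a spool: two coaxial disc flanges of radius 151 mm and thickness 25 mm, joined by a core cylinder of radius 74 mm and height 297 mm. The lower flange rests on z = 0 and the three cylinders share a vertical axis.

The picture frame is on top of the table, centred. The spool is on the floor beside the table on its −x side.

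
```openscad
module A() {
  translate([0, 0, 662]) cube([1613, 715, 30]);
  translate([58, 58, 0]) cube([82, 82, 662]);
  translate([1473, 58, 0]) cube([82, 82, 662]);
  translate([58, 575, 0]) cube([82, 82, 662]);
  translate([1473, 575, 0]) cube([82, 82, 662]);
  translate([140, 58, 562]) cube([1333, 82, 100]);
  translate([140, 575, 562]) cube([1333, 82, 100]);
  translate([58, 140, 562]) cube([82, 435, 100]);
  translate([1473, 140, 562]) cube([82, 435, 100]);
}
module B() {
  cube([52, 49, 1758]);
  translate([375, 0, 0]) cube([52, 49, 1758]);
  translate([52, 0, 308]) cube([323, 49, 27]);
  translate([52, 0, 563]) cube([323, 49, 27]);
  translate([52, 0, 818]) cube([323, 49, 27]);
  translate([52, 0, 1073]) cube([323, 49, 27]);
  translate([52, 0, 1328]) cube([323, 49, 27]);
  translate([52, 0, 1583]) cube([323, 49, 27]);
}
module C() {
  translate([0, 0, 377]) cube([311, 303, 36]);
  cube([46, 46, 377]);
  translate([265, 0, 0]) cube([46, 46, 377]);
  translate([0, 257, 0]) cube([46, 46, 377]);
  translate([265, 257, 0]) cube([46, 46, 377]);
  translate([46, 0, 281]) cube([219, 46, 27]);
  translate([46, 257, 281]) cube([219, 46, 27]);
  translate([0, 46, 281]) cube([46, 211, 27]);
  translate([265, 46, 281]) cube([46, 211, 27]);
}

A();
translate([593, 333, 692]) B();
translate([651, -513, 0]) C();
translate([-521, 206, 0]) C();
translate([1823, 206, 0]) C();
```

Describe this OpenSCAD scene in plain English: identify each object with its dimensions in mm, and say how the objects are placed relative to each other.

A is a table with a 1613×715 mm rectangular top, 30 mm thick, top surface at z = 692 mm, supported by four 82×82 mm square legs, each inset 58 mm from the nearest pair of top edges, running from the floor. Four apron rails, 82 mm thick and 100 mm tall, run between adjacent legs with their top edges flush with the underside of the top and their outer faces flush with the legs' outer faces.

B is a wooden ladder with two side rails of 52×49 mm section and 1758 mm height, set 427 mm apart overall. Between them run 6 rectangular rungs (49 mm deep, 27 mm thick), front faces flush with the rails' −y face. The bottom of the first rung is 308 mm above the floor and each subsequent rung is 255 mm higher than the one below.

C is a four-legged stool. The seat is 311×303 mm, 36 mm thick, top at z = 413 mm. It stands on four square legs, each 46×46 mm in cross-section, from z = 0 to the seat underside, each flush with a corner of the seat. Four stretchers, 46 mm wide and 27 mm tall, connect adjacent legs with their undersides at z = 281 mm, each running between the inner faces of the legs it joins and aligned with the legs' outer faces on the other axis.

The ladder is on top of the table, centred. Three stools sit around the table at the −y, −x, +x sides.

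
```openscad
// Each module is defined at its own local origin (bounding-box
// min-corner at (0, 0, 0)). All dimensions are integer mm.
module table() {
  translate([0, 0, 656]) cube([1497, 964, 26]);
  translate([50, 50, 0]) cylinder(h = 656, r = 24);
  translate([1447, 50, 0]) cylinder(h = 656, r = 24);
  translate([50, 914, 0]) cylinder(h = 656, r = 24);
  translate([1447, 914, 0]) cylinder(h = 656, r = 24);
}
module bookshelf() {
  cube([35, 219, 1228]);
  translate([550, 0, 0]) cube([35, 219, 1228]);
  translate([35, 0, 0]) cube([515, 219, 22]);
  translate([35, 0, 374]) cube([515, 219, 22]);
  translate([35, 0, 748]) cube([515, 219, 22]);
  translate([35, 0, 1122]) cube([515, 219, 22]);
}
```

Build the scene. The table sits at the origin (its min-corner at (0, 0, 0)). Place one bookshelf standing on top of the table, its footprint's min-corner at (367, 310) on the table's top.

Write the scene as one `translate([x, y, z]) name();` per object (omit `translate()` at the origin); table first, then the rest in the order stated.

table();
translate([367, 310, 682]) bookshelf();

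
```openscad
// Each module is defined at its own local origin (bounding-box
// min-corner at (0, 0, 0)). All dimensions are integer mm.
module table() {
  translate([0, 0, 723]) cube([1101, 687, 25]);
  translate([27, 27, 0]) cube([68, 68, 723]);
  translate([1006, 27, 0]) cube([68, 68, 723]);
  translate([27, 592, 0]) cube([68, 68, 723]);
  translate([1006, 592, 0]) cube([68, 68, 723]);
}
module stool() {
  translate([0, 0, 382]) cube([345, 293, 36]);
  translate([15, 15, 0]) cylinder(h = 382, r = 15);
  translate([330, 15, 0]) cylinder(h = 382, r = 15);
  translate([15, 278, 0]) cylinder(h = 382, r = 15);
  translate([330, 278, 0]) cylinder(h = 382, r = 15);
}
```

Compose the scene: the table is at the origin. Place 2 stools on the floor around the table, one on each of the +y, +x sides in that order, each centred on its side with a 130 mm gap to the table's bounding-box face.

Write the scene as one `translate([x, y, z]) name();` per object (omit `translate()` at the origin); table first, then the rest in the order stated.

table();
translate([378, 817, 0]) stool();
translate([1231, 197, 0]) stool();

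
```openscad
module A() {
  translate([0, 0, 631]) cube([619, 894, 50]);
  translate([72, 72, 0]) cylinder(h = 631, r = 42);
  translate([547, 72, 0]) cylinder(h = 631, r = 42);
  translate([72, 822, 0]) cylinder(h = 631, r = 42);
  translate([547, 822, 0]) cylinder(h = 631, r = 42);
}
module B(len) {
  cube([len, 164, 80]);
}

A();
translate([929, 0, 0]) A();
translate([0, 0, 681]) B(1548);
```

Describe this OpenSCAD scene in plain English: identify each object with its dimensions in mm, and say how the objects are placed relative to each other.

A is a table: top 619 mm (x) × 894 mm (y), 50 mm thick, upper face at z = 681 mm, on four round legs of 84 mm diameter, each leg's bounding box inset 30 mm from the nearest pair of top edges, running from z = 0 to the bottom of the top.

B is a rectangular beam 1548 mm long (x), 164 mm deep (y), 80 mm thick (z).

The beam spans the tops of two tables placed 310 mm apart, resting at z = 681 mm.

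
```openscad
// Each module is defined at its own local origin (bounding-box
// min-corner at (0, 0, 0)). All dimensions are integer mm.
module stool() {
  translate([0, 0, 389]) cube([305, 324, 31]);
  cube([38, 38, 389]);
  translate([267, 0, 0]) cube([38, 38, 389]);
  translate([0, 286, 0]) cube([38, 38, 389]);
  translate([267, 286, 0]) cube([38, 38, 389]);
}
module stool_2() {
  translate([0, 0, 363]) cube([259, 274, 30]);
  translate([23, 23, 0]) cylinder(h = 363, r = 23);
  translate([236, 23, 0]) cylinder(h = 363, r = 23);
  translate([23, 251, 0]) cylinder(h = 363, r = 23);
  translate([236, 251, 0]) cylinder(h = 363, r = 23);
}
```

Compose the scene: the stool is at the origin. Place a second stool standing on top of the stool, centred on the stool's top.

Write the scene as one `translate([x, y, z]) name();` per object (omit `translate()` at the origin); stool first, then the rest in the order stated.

stool();
translate([23, 25, 420]) stool_2();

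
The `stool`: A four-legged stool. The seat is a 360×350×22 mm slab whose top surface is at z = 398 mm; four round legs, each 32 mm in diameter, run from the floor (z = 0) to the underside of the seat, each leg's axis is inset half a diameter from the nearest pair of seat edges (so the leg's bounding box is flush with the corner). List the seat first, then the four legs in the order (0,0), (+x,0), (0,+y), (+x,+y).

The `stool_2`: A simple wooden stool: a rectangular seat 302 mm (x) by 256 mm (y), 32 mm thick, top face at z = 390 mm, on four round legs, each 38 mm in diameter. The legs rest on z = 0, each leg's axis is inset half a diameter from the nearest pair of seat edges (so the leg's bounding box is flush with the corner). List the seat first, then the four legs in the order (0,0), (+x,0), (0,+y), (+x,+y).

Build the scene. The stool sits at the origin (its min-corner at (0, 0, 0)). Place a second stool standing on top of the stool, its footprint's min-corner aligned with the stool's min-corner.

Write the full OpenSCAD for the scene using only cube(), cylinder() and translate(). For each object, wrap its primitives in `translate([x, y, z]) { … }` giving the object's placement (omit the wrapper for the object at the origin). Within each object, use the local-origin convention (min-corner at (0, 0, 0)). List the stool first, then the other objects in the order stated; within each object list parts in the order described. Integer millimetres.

translate([0, 0, 376]) cube([360, 350, 22]);
translate([16, 16, 0]) cylinder(h = 376, r = 16);
translate([344, 16, 0]) cylinder(h = 376, r = 16);
translate([16, 334, 0]) cylinder(h = 376, r = 16);
translate([344, 334, 0]) cylinder(h = 376, r = 16);
translate([0, 0, 398]) {
  translate([0, 0, 358]) cube([302, 256, 32]);
  translate([19, 19, 0]) cylinder(h = 358, r = 19);
  translate([283, 19, 0]) cylinder(h = 358, r = 19);
  translate([19, 237, 0]) cylinder(h = 358, r = 19);
  translate([283, 237, 0]) cylinder(h = 358, r = 19);
}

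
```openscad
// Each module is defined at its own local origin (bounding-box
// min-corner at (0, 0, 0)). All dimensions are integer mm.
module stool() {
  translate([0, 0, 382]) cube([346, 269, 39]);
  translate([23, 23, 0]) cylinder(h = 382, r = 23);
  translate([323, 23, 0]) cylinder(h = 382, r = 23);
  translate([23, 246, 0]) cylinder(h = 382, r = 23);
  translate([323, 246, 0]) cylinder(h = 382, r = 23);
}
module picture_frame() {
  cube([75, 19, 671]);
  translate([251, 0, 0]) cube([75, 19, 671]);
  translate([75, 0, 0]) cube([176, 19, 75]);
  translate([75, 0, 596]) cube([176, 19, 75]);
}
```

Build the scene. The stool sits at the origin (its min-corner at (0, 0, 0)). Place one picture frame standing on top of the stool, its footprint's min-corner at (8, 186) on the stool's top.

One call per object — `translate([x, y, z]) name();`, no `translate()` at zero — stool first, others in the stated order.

stool();
translate([8, 186, 421]) picture_frame();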